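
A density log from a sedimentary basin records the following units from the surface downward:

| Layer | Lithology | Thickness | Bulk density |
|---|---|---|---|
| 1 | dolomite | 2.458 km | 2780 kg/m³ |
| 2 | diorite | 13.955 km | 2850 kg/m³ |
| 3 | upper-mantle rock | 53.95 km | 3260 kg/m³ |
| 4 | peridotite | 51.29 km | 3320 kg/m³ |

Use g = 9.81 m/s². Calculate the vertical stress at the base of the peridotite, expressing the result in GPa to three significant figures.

dolomite: 2780 kg/m³ × 9.81 m/s² × 2458 m = 6.703×10^7 Pa = 0.06703 GPa
diorite: 2850 kg/m³ × 9.81 m/s² × 13955 m = 3.902×10^8 Pa = 0.3902 GPa
upper-mantle rock: 3260 kg/m³ × 9.81 m/s² × 53950 m = 1.725×10^9 Pa = 1.725 GPa
peridotite: 3320 kg/m³ × 9.81 m/s² × 51290 m = 1.670×10^9 Pa = 1.670 GPa
Total = 0.06703 + 0.3902 + 1.725 + 1.670 = 3.8530 GPa

3.85 GPa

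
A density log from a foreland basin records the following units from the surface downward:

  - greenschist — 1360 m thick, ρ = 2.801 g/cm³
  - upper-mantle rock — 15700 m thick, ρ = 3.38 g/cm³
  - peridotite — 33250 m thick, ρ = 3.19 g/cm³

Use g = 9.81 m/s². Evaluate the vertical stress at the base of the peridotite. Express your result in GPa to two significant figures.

greenschist: 2801 kg/m³ × 9.81 m/s² × 1360 m = 3.737×10^7 Pa = 0.03737 GPa
upper-mantle rock: 3380 kg/m³ × 9.81 m/s² × 15700 m = 5.206×10^8 Pa = 0.5206 GPa
peridotite: 3190 kg/m³ × 9.81 m/s² × 33250 m = 1.041×10^9 Pa = 1.041 GPa
Total = 0.03737 + 0.5206 + 1.041 = 1.5985 GPa

1.6 GPa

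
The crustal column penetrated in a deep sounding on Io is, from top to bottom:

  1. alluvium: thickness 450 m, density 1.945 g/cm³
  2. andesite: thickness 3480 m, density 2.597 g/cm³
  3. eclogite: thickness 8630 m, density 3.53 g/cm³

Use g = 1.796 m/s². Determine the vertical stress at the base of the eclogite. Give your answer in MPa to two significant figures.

73 MPa

alluvium: 1945 kg/m³ × 1.796 m/s² × 450 m = 1.572×10^6 Pa = 1.572 MPa
andesite: 2597 kg/m³ × 1.796 m/s² × 3480 m = 1.623×10^7 Pa = 16.23 MPa
eclogite: 3530 kg/m³ × 1.796 m/s² × 8630 m = 5.471×10^7 Pa = 54.71 MPa
Total = 1.572 + 16.23 + 54.71 = 72.517 MPa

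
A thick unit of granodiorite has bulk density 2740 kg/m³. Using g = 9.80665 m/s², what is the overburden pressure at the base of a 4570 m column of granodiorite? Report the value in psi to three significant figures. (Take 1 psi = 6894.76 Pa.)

granodiorite: 2740 kg/m³ × 9.80665 m/s² × 4570 m = 1.228×10^8 Pa = 17810 psi

17800 psi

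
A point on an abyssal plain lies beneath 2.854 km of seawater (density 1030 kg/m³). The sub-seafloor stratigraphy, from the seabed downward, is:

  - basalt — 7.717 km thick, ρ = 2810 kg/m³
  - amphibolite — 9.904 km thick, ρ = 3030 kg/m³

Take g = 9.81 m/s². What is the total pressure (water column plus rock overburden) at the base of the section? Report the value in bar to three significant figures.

seawater: 1030 kg/m³ × 9.81 m/s² × 2854 m = 2.884×10^7 Pa = 288.4 bar
basalt: 2810 kg/m³ × 9.81 m/s² × 7717 m = 2.127×10^8 Pa = 2127 bar
amphibolite: 3030 kg/m³ × 9.81 m/s² × 9904 m = 2.944×10^8 Pa = 2944 bar
Total = 288.4 + 2127 + 2944 = 5359.5 bar

5360 bar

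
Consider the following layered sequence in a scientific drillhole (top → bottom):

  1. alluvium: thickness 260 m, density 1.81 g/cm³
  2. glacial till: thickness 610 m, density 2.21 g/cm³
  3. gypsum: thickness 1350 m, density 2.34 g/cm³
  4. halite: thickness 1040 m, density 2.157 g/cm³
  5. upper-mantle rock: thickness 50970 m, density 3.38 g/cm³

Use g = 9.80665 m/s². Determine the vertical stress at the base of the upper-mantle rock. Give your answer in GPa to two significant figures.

alluvium: 1810 kg/m³ × 9.80665 m/s² × 260 m = 4.615×10^6 Pa = 4.615×10^-3 GPa
glacial till: 2210 kg/m³ × 9.80665 m/s² × 610 m = 1.322×10^7 Pa = 0.01322 GPa
gypsum: 2340 kg/m³ × 9.80665 m/s² × 1350 m = 3.098×10^7 Pa = 0.03098 GPa
halite: 2157 kg/m³ × 9.80665 m/s² × 1040 m = 2.200×10^7 Pa = 0.02200 GPa
upper-mantle rock: 3380 kg/m³ × 9.80665 m/s² × 50970 m = 1.689×10^9 Pa = 1.689 GPa
Total = 4.615×10^-3 + 0.01322 + 0.03098 + 0.02200 + 1.689 = 1.7603 GPa

1.8 GPa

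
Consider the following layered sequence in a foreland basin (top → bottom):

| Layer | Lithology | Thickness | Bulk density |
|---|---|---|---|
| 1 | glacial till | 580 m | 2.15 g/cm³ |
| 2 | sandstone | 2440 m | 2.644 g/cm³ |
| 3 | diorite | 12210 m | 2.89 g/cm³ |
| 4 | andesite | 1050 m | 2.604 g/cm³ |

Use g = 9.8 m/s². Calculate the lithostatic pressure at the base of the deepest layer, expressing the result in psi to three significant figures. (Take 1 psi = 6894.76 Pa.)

glacial till: 2150 kg/m³ × 9.8 m/s² × 580 m = 1.222×10^7 Pa = 1772 psi
sandstone: 2644 kg/m³ × 9.8 m/s² × 2440 m = 6.322×10^7 Pa = 9170 psi
diorite: 2890 kg/m³ × 9.8 m/s² × 12210 m = 3.458×10^8 Pa = 50156 psi
andesite: 2604 kg/m³ × 9.8 m/s² × 1050 m = 2.680×10^7 Pa = 3886 psi
Total = 1772 + 9170 + 50156 + 3886 = 64984 psi

65000 psi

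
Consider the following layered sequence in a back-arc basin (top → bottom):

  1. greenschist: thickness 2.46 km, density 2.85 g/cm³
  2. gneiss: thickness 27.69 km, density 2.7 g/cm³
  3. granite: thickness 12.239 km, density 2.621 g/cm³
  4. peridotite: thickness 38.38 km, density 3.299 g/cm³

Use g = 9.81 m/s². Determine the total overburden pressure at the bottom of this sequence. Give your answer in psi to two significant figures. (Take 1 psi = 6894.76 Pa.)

340000 psi

greenschist: 2850 kg/m³ × 9.81 m/s² × 2460 m = 6.878×10^7 Pa = 9975 psi
gneiss: 2700 kg/m³ × 9.81 m/s² × 27690 m = 7.334×10^8 Pa = 1.064×10^5 psi
granite: 2621 kg/m³ × 9.81 m/s² × 12239 m = 3.147×10^8 Pa = 45642 psi
peridotite: 3299 kg/m³ × 9.81 m/s² × 38380 m = 1.242×10^9 Pa = 1.802×10^5 psi
Total = 9975 + 1.064×10^5 + 45642 + 1.802×10^5 = 3.4214×10^5 psi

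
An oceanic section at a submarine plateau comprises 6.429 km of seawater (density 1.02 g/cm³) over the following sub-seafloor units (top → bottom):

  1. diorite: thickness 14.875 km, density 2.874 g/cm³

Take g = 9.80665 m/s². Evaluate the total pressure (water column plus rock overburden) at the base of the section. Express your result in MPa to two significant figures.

seawater: 1020 kg/m³ × 9.80665 m/s² × 6429 m = 6.431×10^7 Pa = 64.31 MPa
diorite: 2874 kg/m³ × 9.80665 m/s² × 14875 m = 4.192×10^8 Pa = 419.2 MPa
Total = 64.31 + 419.2 = 483.55 MPa

480 MPa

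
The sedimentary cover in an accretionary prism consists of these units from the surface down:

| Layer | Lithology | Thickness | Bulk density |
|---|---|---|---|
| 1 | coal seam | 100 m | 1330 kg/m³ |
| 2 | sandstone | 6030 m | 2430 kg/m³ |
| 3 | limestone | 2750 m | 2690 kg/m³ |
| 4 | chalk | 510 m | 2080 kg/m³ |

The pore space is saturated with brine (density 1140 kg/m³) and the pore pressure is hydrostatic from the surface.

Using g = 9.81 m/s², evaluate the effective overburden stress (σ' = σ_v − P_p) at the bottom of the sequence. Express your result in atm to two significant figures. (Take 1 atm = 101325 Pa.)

1200 atm

Overburden (lithostatic) stress σ_v:
coal seam: 1330 kg/m³ × 9.81 m/s² × 100 m = 1.305×10^6 Pa = 1.305 MPa
sandstone: 2430 kg/m³ × 9.81 m/s² × 6030 m = 1.437×10^8 Pa = 143.7 MPa
limestone: 2690 kg/m³ × 9.81 m/s² × 2750 m = 7.257×10^7 Pa = 72.57 MPa
chalk: 2080 kg/m³ × 9.81 m/s² × 510 m = 1.041×10^7 Pa = 10.41 MPa
Total = 1.305 + 143.7 + 72.57 + 10.41 = 228.03 MPa
Pore pressure P_p = 1140 kg/m³ × 9.81 m/s² × 9390 m = 1.050×10^8 Pa = 105.0 MPa
Effective stress σ' = σ_v − P_p = 228.0 − 105.0 = 123.01 MPa = 1214.0 atm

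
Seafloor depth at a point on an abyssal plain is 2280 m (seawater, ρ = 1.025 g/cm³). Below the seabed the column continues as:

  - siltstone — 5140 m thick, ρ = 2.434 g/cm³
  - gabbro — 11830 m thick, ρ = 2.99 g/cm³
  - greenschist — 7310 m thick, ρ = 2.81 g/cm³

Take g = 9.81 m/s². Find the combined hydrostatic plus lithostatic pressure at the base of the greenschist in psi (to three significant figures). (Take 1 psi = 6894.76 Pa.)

seawater: 1025 kg/m³ × 9.81 m/s² × 2280 m = 2.293×10^7 Pa = 3325 psi
siltstone: 2434 kg/m³ × 9.81 m/s² × 5140 m = 1.227×10^8 Pa = 17801 psi
gabbro: 2990 kg/m³ × 9.81 m/s² × 11830 m = 3.470×10^8 Pa = 50328 psi
greenschist: 2810 kg/m³ × 9.81 m/s² × 7310 m = 2.015×10^8 Pa = 29226 psi
Total = 3325 + 17801 + 50328 + 29226 = 1.0068×10^5 psi

101000 psi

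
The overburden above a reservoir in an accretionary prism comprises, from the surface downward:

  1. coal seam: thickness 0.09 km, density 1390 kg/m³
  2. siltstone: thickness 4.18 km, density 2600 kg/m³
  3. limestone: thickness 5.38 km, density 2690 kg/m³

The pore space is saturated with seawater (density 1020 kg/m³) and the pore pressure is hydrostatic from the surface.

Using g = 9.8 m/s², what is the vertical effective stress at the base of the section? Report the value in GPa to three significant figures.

Overburden (lithostatic) stress σ_v:
coal seam: 1390 kg/m³ × 9.8 m/s² × 90 m = 1.226×10^6 Pa = 1.226 MPa
siltstone: 2600 kg/m³ × 9.8 m/s² × 4180 m = 1.065×10^8 Pa = 106.5 MPa
limestone: 2690 kg/m³ × 9.8 m/s² × 5380 m = 1.418×10^8 Pa = 141.8 MPa
Total = 1.226 + 106.5 + 141.8 = 249.56 MPa
Pore pressure P_p = 1020 kg/m³ × 9.8 m/s² × 9650 m = 9.646×10^7 Pa = 96.46 MPa
Effective stress σ' = σ_v − P_p = 249.6 − 96.46 = 153.10 MPa = 0.15310 GPa

0.153 GPa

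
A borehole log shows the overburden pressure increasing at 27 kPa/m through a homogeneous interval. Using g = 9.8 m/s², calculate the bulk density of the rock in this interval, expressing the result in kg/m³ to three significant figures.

2760 kg/m³

ρ = (dP/dz)/g = 27 kPa/m / 9.8 m/s² = 27000 Pa/m / 9.8 m/s² = 2755.1 kg/m³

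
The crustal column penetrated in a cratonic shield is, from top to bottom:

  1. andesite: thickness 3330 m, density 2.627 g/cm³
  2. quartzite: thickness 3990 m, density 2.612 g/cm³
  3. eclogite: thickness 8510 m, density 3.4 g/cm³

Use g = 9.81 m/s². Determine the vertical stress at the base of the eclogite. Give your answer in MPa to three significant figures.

472 MPa

andesite: 2627 kg/m³ × 9.81 m/s² × 3330 m = 8.582×10^7 Pa = 85.82 MPa
quartzite: 2612 kg/m³ × 9.81 m/s² × 3990 m = 1.022×10^8 Pa = 102.2 MPa
eclogite: 3400 kg/m³ × 9.81 m/s² × 8510 m = 2.838×10^8 Pa = 283.8 MPa
Total = 85.82 + 102.2 + 283.8 = 471.90 MPa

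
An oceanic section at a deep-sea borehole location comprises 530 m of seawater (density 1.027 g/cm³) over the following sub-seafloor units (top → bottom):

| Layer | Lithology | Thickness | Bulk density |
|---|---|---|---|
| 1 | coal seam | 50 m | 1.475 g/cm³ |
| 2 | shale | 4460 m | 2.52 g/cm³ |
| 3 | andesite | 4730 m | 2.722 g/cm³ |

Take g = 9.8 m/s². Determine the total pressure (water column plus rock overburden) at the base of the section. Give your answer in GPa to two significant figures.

0.24 GPa

seawater: 1027 kg/m³ × 9.8 m/s² × 530 m = 5.334×10^6 Pa = 5.334×10^-3 GPa
coal seam: 1475 kg/m³ × 9.8 m/s² × 50 m = 7.228×10^5 Pa = 7.228×10^-4 GPa
shale: 2520 kg/m³ × 9.8 m/s² × 4460 m = 1.101×10^8 Pa = 0.1101 GPa
andesite: 2722 kg/m³ × 9.8 m/s² × 4730 m = 1.262×10^8 Pa = 0.1262 GPa
Total = 5.334×10^-3 + 7.228×10^-4 + 0.1101 + 0.1262 = 0.24238 GPa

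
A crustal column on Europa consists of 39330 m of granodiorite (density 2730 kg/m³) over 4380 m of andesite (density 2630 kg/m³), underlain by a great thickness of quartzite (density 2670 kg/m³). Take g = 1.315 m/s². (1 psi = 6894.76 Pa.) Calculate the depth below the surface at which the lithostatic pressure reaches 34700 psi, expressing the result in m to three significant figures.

Pressure at base of upper layers: 2730×1.315×39330 + 2630×1.315×4380 = 1.563×10^8 Pa = 22675 psi
Remaining pressure to be supplied by quartzite: 2.392×10^8 − 1.563×10^8 = 8.291×10^7 Pa
Additional depth in quartzite = 8.291×10^7 Pa / (2670 kg/m³ × 1.315 m/s²) = 23613 m
Total depth = 43710 m + 23613 m = 67323 m

67300 m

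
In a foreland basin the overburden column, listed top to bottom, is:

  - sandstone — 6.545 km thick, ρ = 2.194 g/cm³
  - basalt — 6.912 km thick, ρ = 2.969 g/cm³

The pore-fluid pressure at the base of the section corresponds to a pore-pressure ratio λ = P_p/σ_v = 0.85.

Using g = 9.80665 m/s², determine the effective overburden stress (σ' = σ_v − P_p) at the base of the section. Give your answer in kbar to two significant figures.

0.51 kbar

Overburden (lithostatic) stress σ_v:
sandstone: 2194 kg/m³ × 9.80665 m/s² × 6545 m = 1.408×10^8 Pa = 140.8 MPa
basalt: 2969 kg/m³ × 9.80665 m/s² × 6912 m = 2.012×10^8 Pa = 201.2 MPa
Total = 140.8 + 201.2 = 342.07 MPa
Pore pressure P_p = λ·σ_v = 0.85 × 342.1 MPa = 290.8 MPa
Effective stress σ' = σ_v − P_p = 342.1 − 290.8 = 51.311 MPa = 0.51311 kbar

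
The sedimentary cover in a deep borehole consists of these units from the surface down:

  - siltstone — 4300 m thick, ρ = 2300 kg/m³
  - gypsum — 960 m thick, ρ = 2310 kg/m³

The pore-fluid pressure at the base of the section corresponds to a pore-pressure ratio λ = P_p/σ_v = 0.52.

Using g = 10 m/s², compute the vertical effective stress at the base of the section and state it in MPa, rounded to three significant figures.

Overburden (lithostatic) stress σ_v:
siltstone: 2300 kg/m³ × 10 m/s² × 4300 m = 9.890×10^7 Pa = 98.90 MPa
gypsum: 2310 kg/m³ × 10 m/s² × 960 m = 2.218×10^7 Pa = 22.18 MPa
Total = 98.90 + 22.18 = 121.08 MPa
Pore pressure P_p = λ·σ_v = 0.52 × 121.1 MPa = 62.96 MPa
Effective stress σ' = σ_v − P_p = 121.1 − 62.96 = 58.116 MPa

58.1 MPa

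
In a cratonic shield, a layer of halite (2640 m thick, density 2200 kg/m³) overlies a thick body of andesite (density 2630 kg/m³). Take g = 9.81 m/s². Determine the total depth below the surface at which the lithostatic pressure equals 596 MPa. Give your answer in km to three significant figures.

23.5 km

Pressure at base of upper layers: 2200×9.81×2640 = 5.698×10^7 Pa = 56.98 MPa
Remaining pressure to be supplied by andesite: 5.960×10^8 − 5.698×10^7 = 5.390×10^8 Pa
Additional depth in andesite = 5.390×10^8 Pa / (2630 kg/m³ × 9.81 m/s²) = 20892 m
Total depth = 2640 m + 20892 m = 23532 m
= 23.532 km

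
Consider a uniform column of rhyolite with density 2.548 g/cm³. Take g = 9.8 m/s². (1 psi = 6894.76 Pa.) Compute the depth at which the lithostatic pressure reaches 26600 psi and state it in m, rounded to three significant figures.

h = P/(ρg) = 26600 psi / (2548 kg/m³ × 9.8 m/s²) = 1.834×10^8 Pa / 24970 Pa/m = 7344.7 m

7340 m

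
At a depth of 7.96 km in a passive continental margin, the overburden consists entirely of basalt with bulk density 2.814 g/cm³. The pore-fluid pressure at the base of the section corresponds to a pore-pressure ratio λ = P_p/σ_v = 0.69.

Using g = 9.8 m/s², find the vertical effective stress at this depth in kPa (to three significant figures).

Overburden (lithostatic) stress σ_v:
basalt: 2814 kg/m³ × 9.8 m/s² × 7960 m = 2.195×10^8 Pa = 219.5 MPa
Pore pressure P_p = λ·σ_v = 0.69 × 219.5 MPa = 151.5 MPa
Effective stress σ' = σ_v − P_p = 219.5 − 151.5 = 68.049 MPa = 68049 kPa

68000 kPa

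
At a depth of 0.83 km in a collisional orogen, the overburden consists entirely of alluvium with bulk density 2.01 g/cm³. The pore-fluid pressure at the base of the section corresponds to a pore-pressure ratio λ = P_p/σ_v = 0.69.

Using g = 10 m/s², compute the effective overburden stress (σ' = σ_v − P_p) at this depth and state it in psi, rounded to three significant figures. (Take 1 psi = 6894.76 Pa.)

Overburden (lithostatic) stress σ_v:
alluvium: 2010 kg/m³ × 10 m/s² × 830 m = 1.668×10^7 Pa = 16.68 MPa
Pore pressure P_p = λ·σ_v = 0.69 × 16.68 MPa = 11.51 MPa
Effective stress σ' = σ_v − P_p = 16.68 − 11.51 = 5.1717 MPa = 750.10 psi

750 psi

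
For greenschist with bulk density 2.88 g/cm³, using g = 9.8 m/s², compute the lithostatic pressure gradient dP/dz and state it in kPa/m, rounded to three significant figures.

28.2 kPa/m

dP/dz = ρg = 2880 kg/m³ × 9.8 m/s² = 28224 Pa/m
= 28224 Pa/m × (1 kPa/m / 1000.0 Pa/m) = 28.224 kPa/m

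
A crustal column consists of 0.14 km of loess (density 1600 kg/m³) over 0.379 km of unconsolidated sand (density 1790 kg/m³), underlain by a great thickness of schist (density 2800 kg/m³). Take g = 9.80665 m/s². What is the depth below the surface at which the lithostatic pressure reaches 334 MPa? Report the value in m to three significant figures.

Pressure at base of upper layers: 1600×9.80665×140 + 1790×9.80665×379 = 8.850×10^6 Pa = 8.850 MPa
Remaining pressure to be supplied by schist: 3.340×10^8 − 8.850×10^6 = 3.252×10^8 Pa
Additional depth in schist = 3.252×10^8 Pa / (2800 kg/m³ × 9.80665 m/s²) = 11841 m
Total depth = 519 m + 11841 m = 12360 m

12400 m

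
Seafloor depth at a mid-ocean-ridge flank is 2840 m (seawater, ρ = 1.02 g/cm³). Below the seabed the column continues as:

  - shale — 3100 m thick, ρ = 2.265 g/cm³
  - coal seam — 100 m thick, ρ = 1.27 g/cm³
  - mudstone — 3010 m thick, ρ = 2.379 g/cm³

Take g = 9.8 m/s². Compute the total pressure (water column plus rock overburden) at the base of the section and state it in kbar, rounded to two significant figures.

1.7 kbar

seawater: 1020 kg/m³ × 9.8 m/s² × 2840 m = 2.839×10^7 Pa = 0.2839 kbar
shale: 2265 kg/m³ × 9.8 m/s² × 3100 m = 6.881×10^7 Pa = 0.6881 kbar
coal seam: 1270 kg/m³ × 9.8 m/s² × 100 m = 1.245×10^6 Pa = 0.01245 kbar
mudstone: 2379 kg/m³ × 9.8 m/s² × 3010 m = 7.018×10^7 Pa = 0.7018 kbar
Total = 0.2839 + 0.6881 + 0.01245 + 0.7018 = 1.6862 kbar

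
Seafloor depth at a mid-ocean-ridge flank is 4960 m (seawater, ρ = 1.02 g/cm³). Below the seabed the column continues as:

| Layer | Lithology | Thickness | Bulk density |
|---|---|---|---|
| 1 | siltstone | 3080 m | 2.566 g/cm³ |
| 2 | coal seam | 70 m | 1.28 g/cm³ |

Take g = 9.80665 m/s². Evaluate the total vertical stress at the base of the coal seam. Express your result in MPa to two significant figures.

seawater: 1020 kg/m³ × 9.80665 m/s² × 4960 m = 4.961×10^7 Pa = 49.61 MPa
siltstone: 2566 kg/m³ × 9.80665 m/s² × 3080 m = 7.750×10^7 Pa = 77.50 MPa
coal seam: 1280 kg/m³ × 9.80665 m/s² × 70 m = 8.787×10^5 Pa = 0.8787 MPa
Total = 49.61 + 77.50 + 0.8787 = 128.00 MPa

130 MPa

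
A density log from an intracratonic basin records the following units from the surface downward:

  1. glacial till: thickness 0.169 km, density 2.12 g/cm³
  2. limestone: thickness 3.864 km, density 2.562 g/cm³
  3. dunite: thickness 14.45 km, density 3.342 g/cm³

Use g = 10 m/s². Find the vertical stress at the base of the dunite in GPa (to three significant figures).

0.585 GPa

glacial till: 2120 kg/m³ × 10 m/s² × 169 m = 3.583×10^6 Pa = 3.583×10^-3 GPa
limestone: 2562 kg/m³ × 10 m/s² × 3864 m = 9.900×10^7 Pa = 0.09900 GPa
dunite: 3342 kg/m³ × 10 m/s² × 14450 m = 4.829×10^8 Pa = 0.4829 GPa
Total = 3.583×10^-3 + 0.09900 + 0.4829 = 0.58550 GPa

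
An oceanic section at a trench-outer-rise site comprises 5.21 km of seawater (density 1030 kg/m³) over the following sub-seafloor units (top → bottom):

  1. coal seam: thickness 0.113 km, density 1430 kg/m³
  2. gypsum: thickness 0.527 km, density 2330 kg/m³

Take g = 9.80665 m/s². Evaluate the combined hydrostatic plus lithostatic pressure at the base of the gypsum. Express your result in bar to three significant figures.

663 bar

seawater: 1030 kg/m³ × 9.80665 m/s² × 5210 m = 5.263×10^7 Pa = 526.3 bar
coal seam: 1430 kg/m³ × 9.80665 m/s² × 113 m = 1.585×10^6 Pa = 15.85 bar
gypsum: 2330 kg/m³ × 9.80665 m/s² × 527 m = 1.204×10^7 Pa = 120.4 bar
Total = 526.3 + 15.85 + 120.4 = 662.52 bar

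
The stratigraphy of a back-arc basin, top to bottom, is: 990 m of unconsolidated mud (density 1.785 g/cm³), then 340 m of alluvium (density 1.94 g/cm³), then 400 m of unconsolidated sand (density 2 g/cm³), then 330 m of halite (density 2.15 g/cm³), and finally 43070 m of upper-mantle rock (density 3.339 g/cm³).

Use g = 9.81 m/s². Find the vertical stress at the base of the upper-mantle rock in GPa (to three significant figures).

1.45 GPa

unconsolidated mud: 1785 kg/m³ × 9.81 m/s² × 990 m = 1.734×10^7 Pa = 0.01734 GPa
alluvium: 1940 kg/m³ × 9.81 m/s² × 340 m = 6.471×10^6 Pa = 6.471×10^-3 GPa
unconsolidated sand: 2000 kg/m³ × 9.81 m/s² × 400 m = 7.848×10^6 Pa = 7.848×10^-3 GPa
halite: 2150 kg/m³ × 9.81 m/s² × 330 m = 6.960×10^6 Pa = 6.960×10^-3 GPa
upper-mantle rock: 3339 kg/m³ × 9.81 m/s² × 43070 m = 1.411×10^9 Pa = 1.411 GPa
Total = 0.01734 + 6.471×10^-3 + 7.848×10^-3 + 6.960×10^-3 + 1.411 = 1.4494 GPa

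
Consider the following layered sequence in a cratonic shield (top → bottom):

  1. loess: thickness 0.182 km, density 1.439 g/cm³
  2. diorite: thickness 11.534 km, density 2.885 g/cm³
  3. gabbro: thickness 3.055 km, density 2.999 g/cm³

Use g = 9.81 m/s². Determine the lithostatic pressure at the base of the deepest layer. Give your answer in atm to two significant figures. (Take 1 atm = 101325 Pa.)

loess: 1439 kg/m³ × 9.81 m/s² × 182 m = 2.569×10^6 Pa = 25.36 atm
diorite: 2885 kg/m³ × 9.81 m/s² × 11534 m = 3.264×10^8 Pa = 3222 atm
gabbro: 2999 kg/m³ × 9.81 m/s² × 3055 m = 8.988×10^7 Pa = 887.0 atm
Total = 25.36 + 3222 + 887.0 = 4134.0 atm

4100 atm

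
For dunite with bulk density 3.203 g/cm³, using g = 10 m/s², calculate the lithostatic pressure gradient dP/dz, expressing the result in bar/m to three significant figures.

0.320 bar/m

dP/dz = ρg = 3203 kg/m³ × 10 m/s² = 32030 Pa/m
= 32030 Pa/m × (1 bar/m / 1.0000×10^5 Pa/m) = 0.32030 bar/m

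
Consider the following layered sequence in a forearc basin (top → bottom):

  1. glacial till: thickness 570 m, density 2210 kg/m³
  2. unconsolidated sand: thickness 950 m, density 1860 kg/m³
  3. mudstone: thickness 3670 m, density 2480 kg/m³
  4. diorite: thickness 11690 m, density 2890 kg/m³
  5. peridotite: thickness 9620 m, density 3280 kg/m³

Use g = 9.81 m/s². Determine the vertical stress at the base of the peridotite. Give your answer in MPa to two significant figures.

760 MPa

glacial till: 2210 kg/m³ × 9.81 m/s² × 570 m = 1.236×10^7 Pa = 12.36 MPa
unconsolidated sand: 1860 kg/m³ × 9.81 m/s² × 950 m = 1.733×10^7 Pa = 17.33 MPa
mudstone: 2480 kg/m³ × 9.81 m/s² × 3670 m = 8.929×10^7 Pa = 89.29 MPa
diorite: 2890 kg/m³ × 9.81 m/s² × 11690 m = 3.314×10^8 Pa = 331.4 MPa
peridotite: 3280 kg/m³ × 9.81 m/s² × 9620 m = 3.095×10^8 Pa = 309.5 MPa
Total = 12.36 + 17.33 + 89.29 + 331.4 + 309.5 = 759.94 MPa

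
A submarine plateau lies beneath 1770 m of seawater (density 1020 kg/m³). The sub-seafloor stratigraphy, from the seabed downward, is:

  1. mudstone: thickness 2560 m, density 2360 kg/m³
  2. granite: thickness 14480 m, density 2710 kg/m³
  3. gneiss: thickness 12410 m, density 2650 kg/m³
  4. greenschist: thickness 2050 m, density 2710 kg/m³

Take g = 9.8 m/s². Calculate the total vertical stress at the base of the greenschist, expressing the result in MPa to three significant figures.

838 MPa

seawater: 1020 kg/m³ × 9.8 m/s² × 1770 m = 1.769×10^7 Pa = 17.69 MPa
mudstone: 2360 kg/m³ × 9.8 m/s² × 2560 m = 5.921×10^7 Pa = 59.21 MPa
granite: 2710 kg/m³ × 9.8 m/s² × 14480 m = 3.846×10^8 Pa = 384.6 MPa
gneiss: 2650 kg/m³ × 9.8 m/s² × 12410 m = 3.223×10^8 Pa = 322.3 MPa
greenschist: 2710 kg/m³ × 9.8 m/s² × 2050 m = 5.444×10^7 Pa = 54.44 MPa
Total = 17.69 + 59.21 + 384.6 + 322.3 + 54.44 = 838.19 MPa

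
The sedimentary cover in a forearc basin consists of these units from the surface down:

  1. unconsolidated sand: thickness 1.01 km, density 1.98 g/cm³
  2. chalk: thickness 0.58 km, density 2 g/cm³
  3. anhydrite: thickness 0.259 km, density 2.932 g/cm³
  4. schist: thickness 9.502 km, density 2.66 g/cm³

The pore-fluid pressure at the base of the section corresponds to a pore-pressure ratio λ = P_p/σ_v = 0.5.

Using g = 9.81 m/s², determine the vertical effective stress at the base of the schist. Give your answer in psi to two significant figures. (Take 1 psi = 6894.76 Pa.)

Overburden (lithostatic) stress σ_v:
unconsolidated sand: 1980 kg/m³ × 9.81 m/s² × 1010 m = 1.962×10^7 Pa = 19.62 MPa
chalk: 2000 kg/m³ × 9.81 m/s² × 580 m = 1.138×10^7 Pa = 11.38 MPa
anhydrite: 2932 kg/m³ × 9.81 m/s² × 259 m = 7.450×10^6 Pa = 7.450 MPa
schist: 2660 kg/m³ × 9.81 m/s² × 9502 m = 2.480×10^8 Pa = 248.0 MPa
Total = 19.62 + 11.38 + 7.450 + 248.0 = 286.40 MPa
Pore pressure P_p = λ·σ_v = 0.5 × 286.4 MPa = 143.2 MPa
Effective stress σ' = σ_v − P_p = 286.4 − 143.2 = 143.20 MPa = 20769 psi

21000 psi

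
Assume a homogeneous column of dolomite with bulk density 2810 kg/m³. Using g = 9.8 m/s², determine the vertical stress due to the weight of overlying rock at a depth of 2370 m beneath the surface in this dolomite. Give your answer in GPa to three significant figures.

dolomite: 2810 kg/m³ × 9.8 m/s² × 2370 m = 6.527×10^7 Pa = 0.06527 GPa

0.0653 GPa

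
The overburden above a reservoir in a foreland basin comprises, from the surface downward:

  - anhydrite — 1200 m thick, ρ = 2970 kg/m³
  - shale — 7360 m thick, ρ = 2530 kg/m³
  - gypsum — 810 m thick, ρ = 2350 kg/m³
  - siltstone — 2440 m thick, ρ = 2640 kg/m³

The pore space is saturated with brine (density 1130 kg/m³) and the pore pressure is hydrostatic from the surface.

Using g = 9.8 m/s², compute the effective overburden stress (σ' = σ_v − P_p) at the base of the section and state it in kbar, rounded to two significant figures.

1.7 kbar

Overburden (lithostatic) stress σ_v:
anhydrite: 2970 kg/m³ × 9.8 m/s² × 1200 m = 3.493×10^7 Pa = 34.93 MPa
shale: 2530 kg/m³ × 9.8 m/s² × 7360 m = 1.825×10^8 Pa = 182.5 MPa
gypsum: 2350 kg/m³ × 9.8 m/s² × 810 m = 1.865×10^7 Pa = 18.65 MPa
siltstone: 2640 kg/m³ × 9.8 m/s² × 2440 m = 6.313×10^7 Pa = 63.13 MPa
Total = 34.93 + 182.5 + 18.65 + 63.13 = 299.19 MPa
Pore pressure P_p = 1130 kg/m³ × 9.8 m/s² × 11810 m = 1.308×10^8 Pa = 130.8 MPa
Effective stress σ' = σ_v − P_p = 299.2 − 130.8 = 168.41 MPa = 1.6841 kbar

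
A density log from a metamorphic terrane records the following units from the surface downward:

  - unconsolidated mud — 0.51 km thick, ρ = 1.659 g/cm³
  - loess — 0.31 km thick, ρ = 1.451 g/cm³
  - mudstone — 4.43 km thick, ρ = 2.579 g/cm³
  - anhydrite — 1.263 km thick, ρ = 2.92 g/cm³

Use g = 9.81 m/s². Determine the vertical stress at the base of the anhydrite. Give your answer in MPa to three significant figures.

unconsolidated mud: 1659 kg/m³ × 9.81 m/s² × 510 m = 8.300×10^6 Pa = 8.300 MPa
loess: 1451 kg/m³ × 9.81 m/s² × 310 m = 4.413×10^6 Pa = 4.413 MPa
mudstone: 2579 kg/m³ × 9.81 m/s² × 4430 m = 1.121×10^8 Pa = 112.1 MPa
anhydrite: 2920 kg/m³ × 9.81 m/s² × 1263 m = 3.618×10^7 Pa = 36.18 MPa
Total = 8.300 + 4.413 + 112.1 + 36.18 = 160.97 MPa

161 MPa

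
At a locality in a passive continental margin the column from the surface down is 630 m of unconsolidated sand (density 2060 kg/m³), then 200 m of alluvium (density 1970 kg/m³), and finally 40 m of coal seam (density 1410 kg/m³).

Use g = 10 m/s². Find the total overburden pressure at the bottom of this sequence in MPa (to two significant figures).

17 MPa

unconsolidated sand: 2060 kg/m³ × 10 m/s² × 630 m = 1.298×10^7 Pa = 12.98 MPa
alluvium: 1970 kg/m³ × 10 m/s² × 200 m = 3.940×10^6 Pa = 3.940 MPa
coal seam: 1410 kg/m³ × 10 m/s² × 40 m = 5.640×10^5 Pa = 0.5640 MPa
Total = 12.98 + 3.940 + 0.5640 = 17.482 MPa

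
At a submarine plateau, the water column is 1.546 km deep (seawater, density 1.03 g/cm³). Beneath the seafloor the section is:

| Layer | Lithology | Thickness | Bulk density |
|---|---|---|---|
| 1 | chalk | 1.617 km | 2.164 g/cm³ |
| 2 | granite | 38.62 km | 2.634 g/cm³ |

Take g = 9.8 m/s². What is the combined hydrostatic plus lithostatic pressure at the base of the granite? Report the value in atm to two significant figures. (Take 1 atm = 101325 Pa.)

10000 atm

seawater: 1030 kg/m³ × 9.8 m/s² × 1546 m = 1.561×10^7 Pa = 154.0 atm
chalk: 2164 kg/m³ × 9.8 m/s² × 1617 m = 3.429×10^7 Pa = 338.4 atm
granite: 2634 kg/m³ × 9.8 m/s² × 38620 m = 9.969×10^8 Pa = 9839 atm
Total = 154.0 + 338.4 + 9839 = 10331 atm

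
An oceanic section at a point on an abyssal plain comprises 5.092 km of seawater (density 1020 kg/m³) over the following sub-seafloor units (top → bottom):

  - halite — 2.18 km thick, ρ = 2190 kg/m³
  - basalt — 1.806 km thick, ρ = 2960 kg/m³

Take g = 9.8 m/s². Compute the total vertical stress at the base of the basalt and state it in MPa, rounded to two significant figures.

seawater: 1020 kg/m³ × 9.8 m/s² × 5092 m = 5.090×10^7 Pa = 50.90 MPa
halite: 2190 kg/m³ × 9.8 m/s² × 2180 m = 4.679×10^7 Pa = 46.79 MPa
basalt: 2960 kg/m³ × 9.8 m/s² × 1806 m = 5.239×10^7 Pa = 52.39 MPa
Total = 50.90 + 46.79 + 52.39 = 150.08 MPa

150 MPa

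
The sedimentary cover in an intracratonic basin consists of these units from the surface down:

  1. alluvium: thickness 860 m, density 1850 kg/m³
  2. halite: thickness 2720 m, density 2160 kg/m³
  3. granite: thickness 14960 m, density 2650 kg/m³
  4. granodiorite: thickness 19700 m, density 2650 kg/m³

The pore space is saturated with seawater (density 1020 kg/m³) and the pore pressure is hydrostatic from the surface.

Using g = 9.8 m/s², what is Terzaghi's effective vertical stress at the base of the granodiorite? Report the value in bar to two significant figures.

Overburden (lithostatic) stress σ_v:
alluvium: 1850 kg/m³ × 9.8 m/s² × 860 m = 1.559×10^7 Pa = 15.59 MPa
halite: 2160 kg/m³ × 9.8 m/s² × 2720 m = 5.758×10^7 Pa = 57.58 MPa
granite: 2650 kg/m³ × 9.8 m/s² × 14960 m = 3.885×10^8 Pa = 388.5 MPa
granodiorite: 2650 kg/m³ × 9.8 m/s² × 19700 m = 5.116×10^8 Pa = 511.6 MPa
Total = 15.59 + 57.58 + 388.5 + 511.6 = 973.29 MPa
Pore pressure P_p = 1020 kg/m³ × 9.8 m/s² × 38240 m = 3.822×10^8 Pa = 382.2 MPa
Effective stress σ' = σ_v − P_p = 973.3 − 382.2 = 591.04 MPa = 5910.4 bar

5900 bar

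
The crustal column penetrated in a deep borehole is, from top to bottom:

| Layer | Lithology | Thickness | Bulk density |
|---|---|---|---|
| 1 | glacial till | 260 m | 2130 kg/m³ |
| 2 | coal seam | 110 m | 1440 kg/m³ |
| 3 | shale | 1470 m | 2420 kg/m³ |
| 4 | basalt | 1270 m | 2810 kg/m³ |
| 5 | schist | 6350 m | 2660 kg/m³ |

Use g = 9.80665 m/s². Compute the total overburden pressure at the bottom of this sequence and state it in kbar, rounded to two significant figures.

2.4 kbar

glacial till: 2130 kg/m³ × 9.80665 m/s² × 260 m = 5.431×10^6 Pa = 0.05431 kbar
coal seam: 1440 kg/m³ × 9.80665 m/s² × 110 m = 1.553×10^6 Pa = 0.01553 kbar
shale: 2420 kg/m³ × 9.80665 m/s² × 1470 m = 3.489×10^7 Pa = 0.3489 kbar
basalt: 2810 kg/m³ × 9.80665 m/s² × 1270 m = 3.500×10^7 Pa = 0.3500 kbar
schist: 2660 kg/m³ × 9.80665 m/s² × 6350 m = 1.656×10^8 Pa = 1.656 kbar
Total = 0.05431 + 0.01553 + 0.3489 + 0.3500 + 1.656 = 2.4251 kbar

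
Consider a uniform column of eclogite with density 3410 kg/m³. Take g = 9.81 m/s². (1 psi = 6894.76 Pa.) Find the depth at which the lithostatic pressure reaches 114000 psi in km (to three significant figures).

23.5 km

h = P/(ρg) = 114000 psi / (3410 kg/m³ × 9.81 m/s²) = 7.860×10^8 Pa / 33452 Pa/m = 23496 m
= 23.496 km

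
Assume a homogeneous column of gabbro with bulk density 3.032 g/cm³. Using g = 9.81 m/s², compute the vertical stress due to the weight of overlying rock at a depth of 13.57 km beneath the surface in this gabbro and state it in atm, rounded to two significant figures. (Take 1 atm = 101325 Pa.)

gabbro: 3032 kg/m³ × 9.81 m/s² × 13570 m = 4.036×10^8 Pa = 3983 atm

4000 atm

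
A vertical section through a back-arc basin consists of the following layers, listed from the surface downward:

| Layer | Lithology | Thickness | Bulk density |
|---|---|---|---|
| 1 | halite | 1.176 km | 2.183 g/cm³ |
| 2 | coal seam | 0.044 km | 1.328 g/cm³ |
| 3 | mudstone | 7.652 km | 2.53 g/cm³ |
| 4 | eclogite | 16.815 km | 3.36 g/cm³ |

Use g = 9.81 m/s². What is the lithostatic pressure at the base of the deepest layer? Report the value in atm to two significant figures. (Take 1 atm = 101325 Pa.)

7600 atm

halite: 2183 kg/m³ × 9.81 m/s² × 1176 m = 2.518×10^7 Pa = 248.5 atm
coal seam: 1328 kg/m³ × 9.81 m/s² × 44 m = 5.732×10^5 Pa = 5.657 atm
mudstone: 2530 kg/m³ × 9.81 m/s² × 7652 m = 1.899×10^8 Pa = 1874 atm
eclogite: 3360 kg/m³ × 9.81 m/s² × 16815 m = 5.542×10^8 Pa = 5470 atm
Total = 248.5 + 5.657 + 1874 + 5470 = 7598.6 atm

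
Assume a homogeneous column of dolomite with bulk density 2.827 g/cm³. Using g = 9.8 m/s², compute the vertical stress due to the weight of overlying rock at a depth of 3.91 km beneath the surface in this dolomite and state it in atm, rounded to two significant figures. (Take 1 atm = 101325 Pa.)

1100 atm

dolomite: 2827 kg/m³ × 9.8 m/s² × 3910 m = 1.083×10^8 Pa = 1069 atm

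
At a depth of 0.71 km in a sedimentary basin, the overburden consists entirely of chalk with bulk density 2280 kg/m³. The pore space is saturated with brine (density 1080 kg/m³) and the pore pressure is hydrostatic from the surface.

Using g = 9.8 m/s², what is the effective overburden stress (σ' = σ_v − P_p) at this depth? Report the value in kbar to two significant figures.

Overburden (lithostatic) stress σ_v:
chalk: 2280 kg/m³ × 9.8 m/s² × 710 m = 1.586×10^7 Pa = 15.86 MPa
Pore pressure P_p = 1080 kg/m³ × 9.8 m/s² × 710 m = 7.515×10^6 Pa = 7.515 MPa
Effective stress σ' = σ_v − P_p = 15.86 − 7.515 = 8.3496 MPa = 0.083496 kbar

0.083 kbar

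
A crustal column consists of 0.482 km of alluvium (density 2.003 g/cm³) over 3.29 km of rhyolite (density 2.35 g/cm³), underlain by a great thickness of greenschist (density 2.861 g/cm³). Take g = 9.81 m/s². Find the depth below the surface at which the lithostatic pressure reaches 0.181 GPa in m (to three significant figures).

7180 m

Pressure at base of upper layers: 2003×9.81×482 + 2350×9.81×3290 = 8.532×10^7 Pa = 0.08532 GPa
Remaining pressure to be supplied by greenschist: 1.810×10^8 − 8.532×10^7 = 9.568×10^7 Pa
Additional depth in greenschist = 9.568×10^7 Pa / (2861 kg/m³ × 9.81 m/s²) = 3409.2 m
Total depth = 3772 m + 3409.2 m = 7181.2 m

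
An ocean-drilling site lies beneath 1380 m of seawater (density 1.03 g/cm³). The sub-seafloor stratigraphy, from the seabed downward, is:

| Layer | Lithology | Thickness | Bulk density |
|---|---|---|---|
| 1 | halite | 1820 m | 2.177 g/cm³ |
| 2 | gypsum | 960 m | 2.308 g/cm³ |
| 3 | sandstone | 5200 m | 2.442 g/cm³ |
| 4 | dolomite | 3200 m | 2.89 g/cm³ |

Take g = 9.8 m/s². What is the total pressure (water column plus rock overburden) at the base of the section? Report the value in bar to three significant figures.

seawater: 1030 kg/m³ × 9.8 m/s² × 1380 m = 1.393×10^7 Pa = 139.3 bar
halite: 2177 kg/m³ × 9.8 m/s² × 1820 m = 3.883×10^7 Pa = 388.3 bar
gypsum: 2308 kg/m³ × 9.8 m/s² × 960 m = 2.171×10^7 Pa = 217.1 bar
sandstone: 2442 kg/m³ × 9.8 m/s² × 5200 m = 1.244×10^8 Pa = 1244 bar
dolomite: 2890 kg/m³ × 9.8 m/s² × 3200 m = 9.063×10^7 Pa = 906.3 bar
Total = 139.3 + 388.3 + 217.1 + 1244 + 906.3 = 2895.5 bar

2900 bar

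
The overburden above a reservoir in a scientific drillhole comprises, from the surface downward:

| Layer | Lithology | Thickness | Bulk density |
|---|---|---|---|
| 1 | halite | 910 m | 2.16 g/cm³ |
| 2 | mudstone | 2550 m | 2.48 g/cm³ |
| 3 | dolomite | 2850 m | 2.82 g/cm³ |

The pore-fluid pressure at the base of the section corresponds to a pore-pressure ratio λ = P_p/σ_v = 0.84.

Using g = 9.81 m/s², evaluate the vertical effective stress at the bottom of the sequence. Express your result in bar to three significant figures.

256 bar

Overburden (lithostatic) stress σ_v:
halite: 2160 kg/m³ × 9.81 m/s² × 910 m = 1.928×10^7 Pa = 19.28 MPa
mudstone: 2480 kg/m³ × 9.81 m/s² × 2550 m = 6.204×10^7 Pa = 62.04 MPa
dolomite: 2820 kg/m³ × 9.81 m/s² × 2850 m = 7.884×10^7 Pa = 78.84 MPa
Total = 19.28 + 62.04 + 78.84 = 160.16 MPa
Pore pressure P_p = λ·σ_v = 0.84 × 160.2 MPa = 134.5 MPa
Effective stress σ' = σ_v − P_p = 160.2 − 134.5 = 25.626 MPa = 256.26 bar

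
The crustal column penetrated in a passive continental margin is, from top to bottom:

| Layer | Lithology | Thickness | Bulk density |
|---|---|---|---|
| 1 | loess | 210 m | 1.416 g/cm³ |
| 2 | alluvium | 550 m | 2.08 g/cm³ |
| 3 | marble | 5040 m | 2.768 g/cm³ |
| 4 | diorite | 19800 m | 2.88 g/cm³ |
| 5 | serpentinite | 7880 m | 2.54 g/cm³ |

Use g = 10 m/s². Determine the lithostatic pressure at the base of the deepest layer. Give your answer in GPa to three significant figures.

loess: 1416 kg/m³ × 10 m/s² × 210 m = 2.974×10^6 Pa = 2.974×10^-3 GPa
alluvium: 2080 kg/m³ × 10 m/s² × 550 m = 1.144×10^7 Pa = 0.01144 GPa
marble: 2768 kg/m³ × 10 m/s² × 5040 m = 1.395×10^8 Pa = 0.1395 GPa
diorite: 2880 kg/m³ × 10 m/s² × 19800 m = 5.702×10^8 Pa = 0.5702 GPa
serpentinite: 2540 kg/m³ × 10 m/s² × 7880 m = 2.002×10^8 Pa = 0.2002 GPa
Total = 2.974×10^-3 + 0.01144 + 0.1395 + 0.5702 + 0.2002 = 0.92431 GPa

0.924 GPa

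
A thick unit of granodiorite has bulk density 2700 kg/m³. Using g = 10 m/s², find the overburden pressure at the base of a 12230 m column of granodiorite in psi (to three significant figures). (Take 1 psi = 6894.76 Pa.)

47900 psi

granodiorite: 2700 kg/m³ × 10 m/s² × 12230 m = 3.302×10^8 Pa = 47893 psi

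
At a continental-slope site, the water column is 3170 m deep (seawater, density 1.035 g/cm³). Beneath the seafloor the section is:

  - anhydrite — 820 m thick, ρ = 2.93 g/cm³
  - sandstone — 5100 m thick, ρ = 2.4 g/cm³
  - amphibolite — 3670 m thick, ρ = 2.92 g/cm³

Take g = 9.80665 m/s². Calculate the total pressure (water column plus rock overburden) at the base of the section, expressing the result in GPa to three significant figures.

0.281 GPa

seawater: 1035 kg/m³ × 9.80665 m/s² × 3170 m = 3.218×10^7 Pa = 0.03218 GPa
anhydrite: 2930 kg/m³ × 9.80665 m/s² × 820 m = 2.356×10^7 Pa = 0.02356 GPa
sandstone: 2400 kg/m³ × 9.80665 m/s² × 5100 m = 1.200×10^8 Pa = 0.1200 GPa
amphibolite: 2920 kg/m³ × 9.80665 m/s² × 3670 m = 1.051×10^8 Pa = 0.1051 GPa
Total = 0.03218 + 0.02356 + 0.1200 + 0.1051 = 0.28086 GPa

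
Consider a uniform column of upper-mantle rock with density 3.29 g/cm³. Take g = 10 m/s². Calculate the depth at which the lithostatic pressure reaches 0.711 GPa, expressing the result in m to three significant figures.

h = P/(ρg) = 0.711 GPa / (3290 kg/m³ × 10 m/s²) = 7.110×10^8 Pa / 32900 Pa/m = 21611 m

21600 m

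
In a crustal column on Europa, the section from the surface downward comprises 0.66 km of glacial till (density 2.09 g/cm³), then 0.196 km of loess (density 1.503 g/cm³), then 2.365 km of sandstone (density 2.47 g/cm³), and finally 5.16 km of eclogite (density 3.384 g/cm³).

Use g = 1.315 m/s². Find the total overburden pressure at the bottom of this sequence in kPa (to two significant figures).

glacial till: 2090 kg/m³ × 1.315 m/s² × 660 m = 1.814×10^6 Pa = 1814 kPa
loess: 1503 kg/m³ × 1.315 m/s² × 196 m = 3.874×10^5 Pa = 387.4 kPa
sandstone: 2470 kg/m³ × 1.315 m/s² × 2365 m = 7.682×10^6 Pa = 7682 kPa
eclogite: 3384 kg/m³ × 1.315 m/s² × 5160 m = 2.296×10^7 Pa = 22962 kPa
Total = 1814 + 387.4 + 7682 + 22962 = 32845 kPa

33000 kPa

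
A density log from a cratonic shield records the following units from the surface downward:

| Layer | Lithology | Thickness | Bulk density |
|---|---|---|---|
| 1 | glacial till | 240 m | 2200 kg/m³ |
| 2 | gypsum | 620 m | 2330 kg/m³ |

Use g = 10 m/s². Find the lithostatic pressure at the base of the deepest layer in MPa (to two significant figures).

20 MPa

glacial till: 2200 kg/m³ × 10 m/s² × 240 m = 5.280×10^6 Pa = 5.280 MPa
gypsum: 2330 kg/m³ × 10 m/s² × 620 m = 1.445×10^7 Pa = 14.45 MPa
Total = 5.280 + 14.45 = 19.726 MPa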